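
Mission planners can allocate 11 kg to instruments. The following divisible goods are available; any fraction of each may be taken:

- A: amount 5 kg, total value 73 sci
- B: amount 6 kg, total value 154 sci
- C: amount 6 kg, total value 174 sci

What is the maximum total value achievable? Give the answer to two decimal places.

Take in order of value per unit:
- C (174/6 per unit): all 6 → value 174, running total 174.00
- B (154/6 per unit): 5 of 6 → value 5×154/6 = 128.3333, running total 302.33
Total 302.33.

302.33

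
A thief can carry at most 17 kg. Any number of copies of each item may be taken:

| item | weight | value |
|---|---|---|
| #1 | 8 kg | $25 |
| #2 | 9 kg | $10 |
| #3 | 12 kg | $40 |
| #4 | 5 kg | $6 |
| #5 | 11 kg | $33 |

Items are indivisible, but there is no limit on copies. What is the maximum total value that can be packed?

$50

Best value-per-unit is #3 at 40/12; filling with it alone gives 1×40 = 40.
Optimal mix: 2×#1 → weight 16, value 50.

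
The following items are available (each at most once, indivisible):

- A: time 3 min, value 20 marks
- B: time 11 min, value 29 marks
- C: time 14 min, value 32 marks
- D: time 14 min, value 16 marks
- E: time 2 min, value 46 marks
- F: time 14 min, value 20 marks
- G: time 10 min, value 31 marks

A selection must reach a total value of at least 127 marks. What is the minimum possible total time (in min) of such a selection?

29

Subsets with value ≥ 127, sorted by total time:
- A+C+E+G: time 29, value 129
- A+B+C+E: time 30, value 127
- B+C+E+G: time 37, value 138
Minimum time: 29 min.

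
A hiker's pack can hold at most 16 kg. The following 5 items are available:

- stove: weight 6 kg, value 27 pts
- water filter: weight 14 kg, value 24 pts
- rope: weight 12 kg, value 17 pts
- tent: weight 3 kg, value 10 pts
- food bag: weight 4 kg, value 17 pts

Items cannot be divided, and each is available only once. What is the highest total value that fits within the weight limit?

54 pts

Check high-value combinations within 16 kg:
- stove+tent+food bag: weight 6+3+4=13, value 27+10+17=54
- stove+food bag: weight 6+4=10, value 27+17=44
- stove+tent: weight 6+3=9, value 27+10=37
- rope+food bag: weight 12+4=16, value 17+17=34
Best: 54 pts.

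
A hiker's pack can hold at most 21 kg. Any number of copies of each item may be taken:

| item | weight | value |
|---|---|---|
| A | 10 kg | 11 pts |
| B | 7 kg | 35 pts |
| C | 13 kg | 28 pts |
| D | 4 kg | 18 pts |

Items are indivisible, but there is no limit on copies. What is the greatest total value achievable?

105 pts

Best value-per-unit is B at 35/7, and filling with it alone uses weight 3×7=21. No mix of the others beats 3×35 = 105.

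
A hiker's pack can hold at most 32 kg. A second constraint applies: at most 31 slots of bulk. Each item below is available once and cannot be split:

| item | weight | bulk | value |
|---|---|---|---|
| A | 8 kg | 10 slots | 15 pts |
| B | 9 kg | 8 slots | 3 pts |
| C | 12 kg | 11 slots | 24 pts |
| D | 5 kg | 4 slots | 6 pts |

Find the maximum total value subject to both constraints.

45 pts

Feasible sets respecting both limits:
- A+C+D: weight 25, bulk 25, value 45
- A+B+C: weight 29, bulk 29, value 42
- A+C: weight 20, bulk 21, value 39
- B+C+D: weight 26, bulk 23, value 33
Best: 45 pts.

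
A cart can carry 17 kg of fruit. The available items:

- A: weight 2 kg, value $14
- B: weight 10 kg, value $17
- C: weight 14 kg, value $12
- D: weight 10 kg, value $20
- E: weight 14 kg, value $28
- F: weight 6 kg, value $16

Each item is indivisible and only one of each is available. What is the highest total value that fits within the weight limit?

This is a 0/1 knapsack; check combinations near the capacity.
- A+E: weight 2+14=16, value 14+28=42
- D+F: weight 10+6=16, value 20+16=36
- A+D: weight 2+10=12, value 14+20=34
- B+F: weight 10+6=16, value 17+16=33
- A+B: weight 2+10=12, value 14+17=31
Best: $42.

$42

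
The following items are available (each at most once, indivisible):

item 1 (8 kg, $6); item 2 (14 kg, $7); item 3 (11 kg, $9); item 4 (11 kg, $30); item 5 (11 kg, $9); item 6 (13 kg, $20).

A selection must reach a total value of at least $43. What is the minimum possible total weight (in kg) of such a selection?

Subsets with value ≥ 43, sorted by total weight:
- item 4+item 6: weight 24, value 50
- item 1+item 3+item 4: weight 30, value 45
- item 1+item 4+item 5: weight 30, value 45
- item 1+item 4+item 6: weight 32, value 56
Minimum weight: 24 kg.

24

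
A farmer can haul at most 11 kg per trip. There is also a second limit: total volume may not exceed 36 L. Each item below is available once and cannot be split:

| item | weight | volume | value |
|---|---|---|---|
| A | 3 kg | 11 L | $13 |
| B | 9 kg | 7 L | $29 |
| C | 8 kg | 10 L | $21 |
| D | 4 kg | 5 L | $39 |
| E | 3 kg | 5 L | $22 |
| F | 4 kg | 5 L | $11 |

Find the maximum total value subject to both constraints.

Feasible sets respecting both limits:
- A+D+E: weight 10, volume 21, value 74
- D+E+F: weight 11, volume 15, value 72
- A+D+F: weight 11, volume 21, value 63
Best: $74.

$74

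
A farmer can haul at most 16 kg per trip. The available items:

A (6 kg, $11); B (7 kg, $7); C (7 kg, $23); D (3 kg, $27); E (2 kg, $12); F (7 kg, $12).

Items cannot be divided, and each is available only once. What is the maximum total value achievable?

Check high-value combinations within 16 kg:
- C+D+E: weight 7+3+2=12, value 23+27+12=62
- A+C+D: weight 6+7+3=16, value 11+23+27=61
- D+E+F: weight 3+2+7=12, value 27+12+12=51
- C+D: weight 7+3=10, value 23+27=50
Best: $62.

$62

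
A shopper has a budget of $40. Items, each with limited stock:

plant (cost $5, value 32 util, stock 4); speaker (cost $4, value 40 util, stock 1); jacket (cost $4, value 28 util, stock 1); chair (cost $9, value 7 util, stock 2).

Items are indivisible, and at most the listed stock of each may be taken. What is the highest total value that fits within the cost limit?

203 util

Top feasible selections:
- 4×plant + 1×speaker + 1×jacket + 1×chair: cost 37, value 203
- 4×plant + 1×speaker + 1×jacket: cost 28, value 196
Best: 203 util.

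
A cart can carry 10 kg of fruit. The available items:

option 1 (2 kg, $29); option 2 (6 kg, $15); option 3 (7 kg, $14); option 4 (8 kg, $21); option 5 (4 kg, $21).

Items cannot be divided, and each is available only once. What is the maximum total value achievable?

$50

Check high-value combinations within 10 kg:
- option 1+option 5: weight 2+4=6, value 29+21=50
- option 1+option 4: weight 2+8=10, value 29+21=50
- option 1+option 2: weight 2+6=8, value 29+15=44
- option 1+option 3: weight 2+7=9, value 29+14=43
Best: $50.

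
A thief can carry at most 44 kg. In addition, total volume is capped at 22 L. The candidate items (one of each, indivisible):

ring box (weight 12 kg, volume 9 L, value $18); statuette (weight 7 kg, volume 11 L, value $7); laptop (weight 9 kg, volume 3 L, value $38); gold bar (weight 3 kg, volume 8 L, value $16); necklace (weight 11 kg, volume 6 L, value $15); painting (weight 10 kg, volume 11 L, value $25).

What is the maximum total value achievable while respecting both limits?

$79

Feasible sets respecting both limits:
- laptop+gold bar+painting: weight 22, volume 22, value 79
- laptop+necklace+painting: weight 30, volume 20, value 78
- ring box+laptop+gold bar: weight 24, volume 20, value 72
Best: $79.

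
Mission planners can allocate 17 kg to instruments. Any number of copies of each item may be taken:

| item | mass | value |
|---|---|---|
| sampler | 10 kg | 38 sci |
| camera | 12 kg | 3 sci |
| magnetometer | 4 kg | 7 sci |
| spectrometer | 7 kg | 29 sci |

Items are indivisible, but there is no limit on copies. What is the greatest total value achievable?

67 sci

Best value-per-unit is spectrometer at 29/7; filling with it alone gives 2×29 = 58.
Optimal mix: 1×sampler + 1×spectrometer → mass 17, value 67.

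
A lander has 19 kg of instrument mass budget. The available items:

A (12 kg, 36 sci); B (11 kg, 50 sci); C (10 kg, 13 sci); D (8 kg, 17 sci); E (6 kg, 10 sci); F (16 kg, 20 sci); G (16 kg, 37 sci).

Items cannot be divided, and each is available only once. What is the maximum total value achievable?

Check high-value combinations within 19 kg:
- B+D: mass 11+8=19, value 50+17=67
- B+E: mass 11+6=17, value 50+10=60
- B: mass 11, value 50
Best: 67 sci.

67 sci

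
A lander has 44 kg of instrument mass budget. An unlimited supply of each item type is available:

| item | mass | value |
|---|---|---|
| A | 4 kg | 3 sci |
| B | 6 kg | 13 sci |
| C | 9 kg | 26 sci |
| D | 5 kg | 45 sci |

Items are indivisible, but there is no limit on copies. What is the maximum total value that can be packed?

363 sci

Best value-per-unit is D at 45/5; filling with it alone gives 8×45 = 360.
Optimal mix: 1×A + 8×D → mass 44, value 363.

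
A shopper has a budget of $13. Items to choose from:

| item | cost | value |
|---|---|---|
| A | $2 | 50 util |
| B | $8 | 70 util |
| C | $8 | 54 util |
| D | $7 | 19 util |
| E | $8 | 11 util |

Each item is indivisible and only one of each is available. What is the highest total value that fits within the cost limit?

This is a 0/1 knapsack; check combinations near the capacity.
- A+B: cost 2+8=10, value 50+70=120
- A+C: cost 2+8=10, value 50+54=104
- B: cost 8, value 70
Best: 120 util.

120 util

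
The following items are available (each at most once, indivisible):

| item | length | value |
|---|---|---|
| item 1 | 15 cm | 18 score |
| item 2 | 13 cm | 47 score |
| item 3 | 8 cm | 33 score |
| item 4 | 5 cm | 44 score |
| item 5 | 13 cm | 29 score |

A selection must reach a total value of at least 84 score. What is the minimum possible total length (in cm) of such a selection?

Subsets with value ≥ 84, sorted by total length:
- item 2+item 4: length 18, value 91
- item 2+item 3+item 4: length 26, value 124
- item 3+item 4+item 5: length 26, value 106
- item 1+item 3+item 4: length 28, value 95
Minimum length: 18 cm.

18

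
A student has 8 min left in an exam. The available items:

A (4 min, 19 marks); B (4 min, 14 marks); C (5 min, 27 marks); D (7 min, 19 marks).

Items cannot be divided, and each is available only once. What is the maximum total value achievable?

33 marks

Check high-value combinations within 8 min:
- A+B: time 4+4=8, value 19+14=33
- C: time 5, value 27
- A: time 4, value 19
Best: 33 marks.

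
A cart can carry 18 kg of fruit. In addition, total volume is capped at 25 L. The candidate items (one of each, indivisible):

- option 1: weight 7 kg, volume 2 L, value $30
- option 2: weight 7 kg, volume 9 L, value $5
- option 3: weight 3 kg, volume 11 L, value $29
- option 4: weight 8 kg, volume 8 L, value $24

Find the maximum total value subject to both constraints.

Feasible sets respecting both limits:
- option 1+option 3+option 4: weight 18, volume 21, value 83
- option 1+option 2+option 3: weight 17, volume 22, value 64
- option 1+option 3: weight 10, volume 13, value 59
- option 1+option 4: weight 15, volume 10, value 54
Best: $83.

$83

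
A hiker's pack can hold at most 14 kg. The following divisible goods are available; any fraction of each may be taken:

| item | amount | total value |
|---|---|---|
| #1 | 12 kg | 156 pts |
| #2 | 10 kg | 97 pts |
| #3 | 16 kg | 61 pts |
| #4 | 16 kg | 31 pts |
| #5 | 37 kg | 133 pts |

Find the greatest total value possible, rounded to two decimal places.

175.40

Take in order of value per unit:
- #1 (156/12 per unit): all 12 → value 156, running total 156.00
- #2 (97/10 per unit): 2 of 10 → value 2×97/10 = 19.4000, running total 175.40
Total 175.40.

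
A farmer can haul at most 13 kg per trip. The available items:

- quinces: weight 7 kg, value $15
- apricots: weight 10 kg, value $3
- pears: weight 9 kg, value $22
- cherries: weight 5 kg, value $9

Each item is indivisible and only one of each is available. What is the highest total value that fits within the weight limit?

$24

Check high-value combinations within 13 kg:
- quinces+cherries: weight 7+5=12, value 15+9=24
- pears: weight 9, value 22
- quinces: weight 7, value 15
- cherries: weight 5, value 9
- apricots: weight 10, value 3
Best: $24.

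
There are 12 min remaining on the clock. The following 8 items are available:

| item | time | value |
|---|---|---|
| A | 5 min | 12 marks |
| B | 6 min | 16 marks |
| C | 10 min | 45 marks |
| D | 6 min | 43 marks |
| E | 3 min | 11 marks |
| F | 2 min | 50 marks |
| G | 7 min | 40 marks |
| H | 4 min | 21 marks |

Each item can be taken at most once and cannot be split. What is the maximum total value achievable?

114 marks

Check high-value combinations within 12 min:
- D+F+H: time 6+2+4=12, value 43+50+21=114
- D+E+F: time 6+3+2=11, value 43+11+50=104
- E+F+G: time 3+2+7=12, value 11+50+40=101
- C+F: time 10+2=12, value 45+50=95
- D+F: time 6+2=8, value 43+50=93
Best: 114 marks.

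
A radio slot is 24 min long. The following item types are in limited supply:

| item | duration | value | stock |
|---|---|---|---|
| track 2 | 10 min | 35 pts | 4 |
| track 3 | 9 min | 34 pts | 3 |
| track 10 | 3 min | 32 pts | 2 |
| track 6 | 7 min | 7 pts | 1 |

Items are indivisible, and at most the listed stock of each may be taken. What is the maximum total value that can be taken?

132 pts

Best selections within duration 24 and stock limits:
- 2×track 3 + 2×track 10: duration 24, value 132
- 1×track 2 + 2×track 10 + 1×track 6: duration 23, value 106
- 1×track 3 + 2×track 10 + 1×track 6: duration 22, value 105
Best: 132 pts.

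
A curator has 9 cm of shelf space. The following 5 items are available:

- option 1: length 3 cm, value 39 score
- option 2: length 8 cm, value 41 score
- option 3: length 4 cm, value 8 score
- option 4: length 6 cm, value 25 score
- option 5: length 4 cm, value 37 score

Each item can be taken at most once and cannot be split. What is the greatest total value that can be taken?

76 score

This is a 0/1 knapsack; check combinations near the capacity.
- option 1+option 5: length 3+4=7, value 39+37=76
- option 1+option 4: length 3+6=9, value 39+25=64
- option 1+option 3: length 3+4=7, value 39+8=47
- option 3+option 5: length 4+4=8, value 8+37=45
- option 2: length 8, value 41
Best: 76 score.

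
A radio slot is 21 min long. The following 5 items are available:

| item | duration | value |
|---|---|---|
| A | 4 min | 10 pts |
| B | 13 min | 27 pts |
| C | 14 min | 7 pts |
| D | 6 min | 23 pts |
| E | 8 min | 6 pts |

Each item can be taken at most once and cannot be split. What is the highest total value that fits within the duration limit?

50 pts

Check high-value combinations within 21 min:
- B+D: duration 13+6=19, value 27+23=50
- A+D+E: duration 4+6+8=18, value 10+23+6=39
- A+B: duration 4+13=17, value 10+27=37
Best: 50 pts.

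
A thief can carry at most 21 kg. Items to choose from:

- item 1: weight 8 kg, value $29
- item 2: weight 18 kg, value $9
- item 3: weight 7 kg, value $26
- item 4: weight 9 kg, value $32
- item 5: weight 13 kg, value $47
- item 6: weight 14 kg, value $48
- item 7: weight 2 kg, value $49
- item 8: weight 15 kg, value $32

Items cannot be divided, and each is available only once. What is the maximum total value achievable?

This is a 0/1 knapsack; check combinations near the capacity.
- item 1+item 4+item 7: weight 8+9+2=19, value 29+32+49=110
- item 3+item 4+item 7: weight 7+9+2=18, value 26+32+49=107
- item 1+item 3+item 7: weight 8+7+2=17, value 29+26+49=104
Best: $110.

$110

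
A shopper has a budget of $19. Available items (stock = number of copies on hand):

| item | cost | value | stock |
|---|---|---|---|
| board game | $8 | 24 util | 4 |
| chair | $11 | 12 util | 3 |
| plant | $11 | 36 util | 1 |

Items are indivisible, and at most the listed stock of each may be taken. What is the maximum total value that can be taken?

Top feasible selections:
- 1×board game + 1×plant: cost 19, value 60
- 2×board game: cost 16, value 48
- 1×plant: cost 11, value 36
Best: 60 util.

60 util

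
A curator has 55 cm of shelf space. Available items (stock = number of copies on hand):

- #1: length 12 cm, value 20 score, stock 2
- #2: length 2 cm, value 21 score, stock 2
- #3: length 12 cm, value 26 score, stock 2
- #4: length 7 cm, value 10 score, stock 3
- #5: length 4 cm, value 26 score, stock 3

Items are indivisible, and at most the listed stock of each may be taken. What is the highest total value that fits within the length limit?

Best selections within length 55 and stock limits:
- 1×#1 + 2×#2 + 2×#3 + 3×#5: length 52, value 192
- 2×#2 + 2×#3 + 2×#4 + 3×#5: length 54, value 192
- 2×#1 + 2×#2 + 1×#3 + 3×#5: length 52, value 186
Best: 192 score.

192 score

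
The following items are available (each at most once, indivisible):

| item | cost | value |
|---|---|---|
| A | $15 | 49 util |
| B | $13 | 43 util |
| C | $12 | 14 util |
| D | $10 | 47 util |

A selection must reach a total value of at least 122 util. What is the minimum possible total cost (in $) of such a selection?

Subsets with value ≥ 122, sorted by total cost:
- A+B+D: cost 38, value 139
- A+B+C+D: cost 50, value 153
Minimum cost: 38 $.

38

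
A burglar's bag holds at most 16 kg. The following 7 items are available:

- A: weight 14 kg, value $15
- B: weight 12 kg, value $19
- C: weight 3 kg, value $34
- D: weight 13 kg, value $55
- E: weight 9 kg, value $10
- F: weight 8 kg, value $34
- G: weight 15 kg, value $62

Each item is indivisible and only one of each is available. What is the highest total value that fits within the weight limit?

$89

Check high-value combinations within 16 kg:
- C+D: weight 3+13=16, value 34+55=89
- C+F: weight 3+8=11, value 34+34=68
- G: weight 15, value 62
- D: weight 13, value 55
- B+C: weight 12+3=15, value 19+34=53
Best: $89.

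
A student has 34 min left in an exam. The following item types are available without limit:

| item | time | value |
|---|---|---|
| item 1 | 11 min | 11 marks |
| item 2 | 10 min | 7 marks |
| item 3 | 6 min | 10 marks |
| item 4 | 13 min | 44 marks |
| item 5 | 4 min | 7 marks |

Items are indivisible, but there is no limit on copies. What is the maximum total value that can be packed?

Best value-per-unit is item 4 at 44/13; filling with it alone gives 2×44 = 88.
Optimal mix: 2×item 4 + 2×item 5 → time 34, value 102.

102 marks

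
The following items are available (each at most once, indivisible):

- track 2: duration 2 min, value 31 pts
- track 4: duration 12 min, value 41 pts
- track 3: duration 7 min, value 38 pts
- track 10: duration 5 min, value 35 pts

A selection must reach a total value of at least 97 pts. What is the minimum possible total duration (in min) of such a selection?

14

Subsets with value ≥ 97, sorted by total duration:
- track 2+track 3+track 10: duration 14, value 104
- track 2+track 4+track 10: duration 19, value 107
- track 2+track 4+track 3: duration 21, value 110
Minimum duration: 14 min.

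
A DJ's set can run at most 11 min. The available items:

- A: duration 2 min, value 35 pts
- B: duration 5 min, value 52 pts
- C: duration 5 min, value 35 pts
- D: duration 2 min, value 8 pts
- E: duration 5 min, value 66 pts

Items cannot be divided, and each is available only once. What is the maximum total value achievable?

118 pts

This is a 0/1 knapsack; check combinations near the capacity.
- B+E: duration 5+5=10, value 52+66=118
- A+D+E: duration 2+2+5=9, value 35+8+66=109
- A+E: duration 2+5=7, value 35+66=101
- C+E: duration 5+5=10, value 35+66=101
- A+B+D: duration 2+5+2=9, value 35+52+8=95
Best: 118 pts.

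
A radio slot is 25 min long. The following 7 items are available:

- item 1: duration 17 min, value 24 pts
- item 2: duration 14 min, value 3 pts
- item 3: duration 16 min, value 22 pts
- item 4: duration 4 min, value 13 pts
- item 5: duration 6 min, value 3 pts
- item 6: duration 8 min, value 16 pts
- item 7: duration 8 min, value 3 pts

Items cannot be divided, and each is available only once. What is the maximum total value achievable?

Check high-value combinations within 25 min:
- item 1+item 6: duration 17+8=25, value 24+16=40
- item 3+item 6: duration 16+8=24, value 22+16=38
- item 1+item 4: duration 17+4=21, value 24+13=37
- item 3+item 4: duration 16+4=20, value 22+13=35
Best: 40 pts.

40 pts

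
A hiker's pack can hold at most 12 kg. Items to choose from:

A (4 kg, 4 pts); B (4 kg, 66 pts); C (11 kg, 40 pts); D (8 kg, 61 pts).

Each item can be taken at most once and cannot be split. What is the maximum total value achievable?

127 pts

This is a 0/1 knapsack; check combinations near the capacity.
- B+D: weight 4+8=12, value 66+61=127
- A+B: weight 4+4=8, value 4+66=70
- B: weight 4, value 66
Best: 127 pts.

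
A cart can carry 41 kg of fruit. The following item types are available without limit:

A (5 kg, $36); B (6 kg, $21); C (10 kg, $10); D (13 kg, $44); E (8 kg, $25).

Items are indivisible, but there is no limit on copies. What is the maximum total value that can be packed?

Best value-per-unit is A at 36/5, and filling with it alone uses weight 8×5=40. No mix of the others beats 8×36 = 288.

$288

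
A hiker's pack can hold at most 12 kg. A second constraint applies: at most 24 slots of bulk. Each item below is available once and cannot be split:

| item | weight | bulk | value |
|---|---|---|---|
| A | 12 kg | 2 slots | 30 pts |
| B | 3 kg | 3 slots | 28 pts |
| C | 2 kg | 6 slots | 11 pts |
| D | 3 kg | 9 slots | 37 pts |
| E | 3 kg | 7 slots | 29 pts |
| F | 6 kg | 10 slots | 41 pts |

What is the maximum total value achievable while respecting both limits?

Feasible sets respecting both limits:
- B+D+F: weight 12, bulk 22, value 106
- B+E+F: weight 12, bulk 20, value 98
- B+D+E: weight 9, bulk 19, value 94
- C+E+F: weight 11, bulk 23, value 81
Best: 106 pts.

106 pts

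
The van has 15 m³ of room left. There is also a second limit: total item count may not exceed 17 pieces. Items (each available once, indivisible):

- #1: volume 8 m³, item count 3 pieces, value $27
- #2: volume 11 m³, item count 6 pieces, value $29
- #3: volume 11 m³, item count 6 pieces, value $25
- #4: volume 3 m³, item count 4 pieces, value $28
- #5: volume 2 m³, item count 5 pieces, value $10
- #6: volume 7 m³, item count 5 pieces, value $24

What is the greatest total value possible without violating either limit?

Feasible sets respecting both limits:
- #1+#4+#5: volume 13, item count 12, value 65
- #4+#5+#6: volume 12, item count 14, value 62
- #2+#4: volume 14, item count 10, value 57
Best: $65.

$65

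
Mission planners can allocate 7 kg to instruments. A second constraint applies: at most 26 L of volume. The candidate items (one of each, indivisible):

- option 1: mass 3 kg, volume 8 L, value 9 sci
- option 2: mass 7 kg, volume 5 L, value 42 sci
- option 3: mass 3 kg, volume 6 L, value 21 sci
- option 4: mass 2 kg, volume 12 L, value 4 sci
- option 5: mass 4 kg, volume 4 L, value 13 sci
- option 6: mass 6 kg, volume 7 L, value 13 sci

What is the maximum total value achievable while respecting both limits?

Feasible sets respecting both limits:
- option 2: mass 7, volume 5, value 42
- option 3+option 5: mass 7, volume 10, value 34
- option 1+option 3: mass 6, volume 14, value 30
- option 3+option 4: mass 5, volume 18, value 25
Best: 42 sci.

42 sci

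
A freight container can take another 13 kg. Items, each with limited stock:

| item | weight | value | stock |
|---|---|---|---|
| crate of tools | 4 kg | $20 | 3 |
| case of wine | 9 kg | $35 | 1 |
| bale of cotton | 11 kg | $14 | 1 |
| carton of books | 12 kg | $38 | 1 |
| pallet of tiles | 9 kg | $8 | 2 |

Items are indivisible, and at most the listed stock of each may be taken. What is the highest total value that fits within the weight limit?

Top feasible selections:
- 3×crate of tools: weight 12, value 60
- 1×crate of tools + 1×case of wine: weight 13, value 55
- 2×crate of tools: weight 8, value 40
Best: $60.

$60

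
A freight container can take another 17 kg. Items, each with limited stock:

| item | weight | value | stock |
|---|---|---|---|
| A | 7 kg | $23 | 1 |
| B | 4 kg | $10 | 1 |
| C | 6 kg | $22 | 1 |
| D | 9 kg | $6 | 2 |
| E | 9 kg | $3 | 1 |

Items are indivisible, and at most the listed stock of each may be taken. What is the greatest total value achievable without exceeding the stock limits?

Best selections within weight 17 and stock limits:
- 1×A + 1×B + 1×C: weight 17, value 55
- 1×A + 1×C: weight 13, value 45
- 1×A + 1×B: weight 11, value 33
Best: $55.

$55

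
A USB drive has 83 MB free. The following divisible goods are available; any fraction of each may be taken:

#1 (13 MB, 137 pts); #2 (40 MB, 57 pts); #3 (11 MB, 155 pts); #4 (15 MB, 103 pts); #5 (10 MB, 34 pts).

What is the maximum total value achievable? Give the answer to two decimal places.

477.45

Take in order of value per unit:
- #3 (155/11 per unit): all 11 → value 155, running total 155.00
- #1 (137/13 per unit): all 13 → value 137, running total 292.00
- #4 (103/15 per unit): all 15 → value 103, running total 395.00
- #5 (34/10 per unit): all 10 → value 34, running total 429.00
- #2 (57/40 per unit): 34 of 40 → value 34×57/40 = 48.4500, running total 477.45
Total 477.45.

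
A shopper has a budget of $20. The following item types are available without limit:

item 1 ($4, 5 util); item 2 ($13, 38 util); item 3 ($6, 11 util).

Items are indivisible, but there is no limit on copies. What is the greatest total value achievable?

Best value-per-unit is item 2 at 38/13; filling with it alone gives 1×38 = 38.
Optimal mix: 1×item 2 + 1×item 3 → cost 19, value 49.

49 util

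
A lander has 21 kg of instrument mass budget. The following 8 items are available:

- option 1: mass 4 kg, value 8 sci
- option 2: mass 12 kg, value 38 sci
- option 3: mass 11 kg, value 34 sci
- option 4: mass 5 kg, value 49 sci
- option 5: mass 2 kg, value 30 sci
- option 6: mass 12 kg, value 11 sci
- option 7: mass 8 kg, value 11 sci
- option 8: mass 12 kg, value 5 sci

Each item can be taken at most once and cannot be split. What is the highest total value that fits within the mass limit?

Check high-value combinations within 21 kg:
- option 2+option 4+option 5: mass 12+5+2=19, value 38+49+30=117
- option 3+option 4+option 5: mass 11+5+2=18, value 34+49+30=113
- option 1+option 4+option 5+option 7: mass 4+5+2+8=19, value 8+49+30+11=98
Best: 117 sci.

117 sci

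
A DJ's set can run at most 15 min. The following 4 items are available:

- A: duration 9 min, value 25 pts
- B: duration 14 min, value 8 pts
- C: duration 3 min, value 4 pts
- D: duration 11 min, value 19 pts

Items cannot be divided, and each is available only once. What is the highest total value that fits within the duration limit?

Check high-value combinations within 15 min:
- A+C: duration 9+3=12, value 25+4=29
- A: duration 9, value 25
- C+D: duration 3+11=14, value 4+19=23
- D: duration 11, value 19
Best: 29 pts.

29 pts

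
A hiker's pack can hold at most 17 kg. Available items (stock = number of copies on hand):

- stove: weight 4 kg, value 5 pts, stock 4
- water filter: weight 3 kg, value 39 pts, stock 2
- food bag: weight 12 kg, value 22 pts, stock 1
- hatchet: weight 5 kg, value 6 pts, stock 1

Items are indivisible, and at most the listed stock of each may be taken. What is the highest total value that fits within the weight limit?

89 pts

Best selections within weight 17 and stock limits:
- 1×stove + 2×water filter + 1×hatchet: weight 15, value 89
- 2×stove + 2×water filter: weight 14, value 88
Best: 89 pts.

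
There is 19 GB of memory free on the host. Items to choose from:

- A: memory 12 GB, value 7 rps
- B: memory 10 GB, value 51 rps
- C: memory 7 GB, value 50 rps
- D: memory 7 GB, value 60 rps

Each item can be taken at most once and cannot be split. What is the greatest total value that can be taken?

Check high-value combinations within 19 GB:
- B+D: memory 10+7=17, value 51+60=111
- C+D: memory 7+7=14, value 50+60=110
- B+C: memory 10+7=17, value 51+50=101
- A+D: memory 12+7=19, value 7+60=67
Best: 111 rps.

111 rps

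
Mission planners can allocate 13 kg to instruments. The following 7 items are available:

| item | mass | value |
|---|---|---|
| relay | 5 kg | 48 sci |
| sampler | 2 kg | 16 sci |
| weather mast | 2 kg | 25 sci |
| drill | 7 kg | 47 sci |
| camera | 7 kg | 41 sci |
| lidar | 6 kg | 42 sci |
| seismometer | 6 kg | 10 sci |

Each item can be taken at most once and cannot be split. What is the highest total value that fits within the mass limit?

Check high-value combinations within 13 kg:
- relay+weather mast+lidar: mass 5+2+6=13, value 48+25+42=115
- relay+sampler+lidar: mass 5+2+6=13, value 48+16+42=106
- relay+drill: mass 5+7=12, value 48+47=95
- relay+lidar: mass 5+6=11, value 48+42=90
- relay+sampler+weather mast: mass 5+2+2=9, value 48+16+25=89
Best: 115 sci.

115 sci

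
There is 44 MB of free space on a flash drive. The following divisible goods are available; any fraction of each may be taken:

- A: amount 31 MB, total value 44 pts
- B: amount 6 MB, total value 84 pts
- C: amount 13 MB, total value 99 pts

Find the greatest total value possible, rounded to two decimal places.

Take in order of value per unit:
- B (84/6 per unit): all 6 → value 84, running total 84.00
- C (99/13 per unit): all 13 → value 99, running total 183.00
- A (44/31 per unit): 25 of 31 → value 25×44/31 = 35.4839, running total 218.48
Total 218.48.

218.48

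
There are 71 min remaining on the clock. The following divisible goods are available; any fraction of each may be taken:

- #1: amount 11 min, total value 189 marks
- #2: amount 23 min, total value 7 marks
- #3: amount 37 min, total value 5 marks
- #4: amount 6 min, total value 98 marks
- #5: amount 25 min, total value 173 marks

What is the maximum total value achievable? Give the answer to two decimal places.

Take in order of value per unit:
- #1 (189/11 per unit): all 11 → value 189, running total 189.00
- #4 (98/6 per unit): all 6 → value 98, running total 287.00
- #5 (173/25 per unit): all 25 → value 173, running total 460.00
- #2 (7/23 per unit): all 23 → value 7, running total 467.00
- #3 (5/37 per unit): 6 of 37 → value 6×5/37 = 0.8108, running total 467.81
Total 467.81.

467.81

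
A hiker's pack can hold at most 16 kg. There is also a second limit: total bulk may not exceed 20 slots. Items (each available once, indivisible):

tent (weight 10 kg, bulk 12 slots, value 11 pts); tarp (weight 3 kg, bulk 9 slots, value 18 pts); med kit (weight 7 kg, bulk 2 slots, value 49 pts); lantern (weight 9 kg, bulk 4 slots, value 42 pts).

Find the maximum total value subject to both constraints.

Feasible sets respecting both limits:
- med kit+lantern: weight 16, bulk 6, value 91
- tarp+med kit: weight 10, bulk 11, value 67
- tarp+lantern: weight 12, bulk 13, value 60
- med kit: weight 7, bulk 2, value 49
Best: 91 pts.

91 pts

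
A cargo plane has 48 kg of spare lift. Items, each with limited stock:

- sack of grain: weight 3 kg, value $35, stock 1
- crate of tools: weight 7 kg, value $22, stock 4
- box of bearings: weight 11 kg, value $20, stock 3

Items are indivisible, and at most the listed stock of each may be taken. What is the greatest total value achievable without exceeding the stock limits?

Top feasible selections:
- 1×sack of grain + 4×crate of tools + 1×box of bearings: weight 42, value 143
- 1×sack of grain + 3×crate of tools + 2×box of bearings: weight 46, value 141
Best: $143.

$143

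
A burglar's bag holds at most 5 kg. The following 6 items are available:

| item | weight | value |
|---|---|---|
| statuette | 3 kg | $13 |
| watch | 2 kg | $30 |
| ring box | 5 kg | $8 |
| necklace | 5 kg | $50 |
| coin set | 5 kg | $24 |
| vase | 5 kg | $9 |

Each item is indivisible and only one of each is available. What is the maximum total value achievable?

Check high-value combinations within 5 kg:
- necklace: weight 5, value 50
- statuette+watch: weight 3+2=5, value 13+30=43
- watch: weight 2, value 30
- coin set: weight 5, value 24
- statuette: weight 3, value 13
Best: $50.

$50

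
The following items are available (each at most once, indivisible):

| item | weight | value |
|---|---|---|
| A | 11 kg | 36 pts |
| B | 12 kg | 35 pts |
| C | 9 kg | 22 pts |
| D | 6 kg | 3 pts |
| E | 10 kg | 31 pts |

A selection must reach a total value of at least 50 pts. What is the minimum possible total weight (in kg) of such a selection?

19

Subsets with value ≥ 50, sorted by total weight:
- C+E: weight 19, value 53
- A+C: weight 20, value 58
- A+E: weight 21, value 67
Minimum weight: 19 kg.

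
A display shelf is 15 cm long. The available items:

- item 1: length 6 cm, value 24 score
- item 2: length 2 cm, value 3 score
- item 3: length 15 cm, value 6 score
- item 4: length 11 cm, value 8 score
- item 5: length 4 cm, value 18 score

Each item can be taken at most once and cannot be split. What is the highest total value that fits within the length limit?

45 score

Check high-value combinations within 15 cm:
- item 1+item 2+item 5: length 6+2+4=12, value 24+3+18=45
- item 1+item 5: length 6+4=10, value 24+18=42
- item 1+item 2: length 6+2=8, value 24+3=27
- item 4+item 5: length 11+4=15, value 8+18=26
- item 1: length 6, value 24
Best: 45 score.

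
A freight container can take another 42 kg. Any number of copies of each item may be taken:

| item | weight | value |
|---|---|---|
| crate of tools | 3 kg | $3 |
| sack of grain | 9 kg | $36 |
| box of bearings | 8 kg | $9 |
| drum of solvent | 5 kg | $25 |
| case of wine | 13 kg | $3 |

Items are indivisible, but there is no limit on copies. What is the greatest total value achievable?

Best value-per-unit is drum of solvent at 25/5, and filling with it alone uses weight 8×5=40. No mix of the others beats 8×25 = 200.

$200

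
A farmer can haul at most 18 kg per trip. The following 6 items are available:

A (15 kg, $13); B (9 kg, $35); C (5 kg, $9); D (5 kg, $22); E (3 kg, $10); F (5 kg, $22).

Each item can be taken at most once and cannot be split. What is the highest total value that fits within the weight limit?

Check high-value combinations within 18 kg:
- B+D+E: weight 9+5+3=17, value 35+22+10=67
- B+E+F: weight 9+3+5=17, value 35+10+22=67
- C+D+E+F: weight 5+5+3+5=18, value 9+22+10+22=63
- B+D: weight 9+5=14, value 35+22=57
- B+F: weight 9+5=14, value 35+22=57
Best: $67.

$67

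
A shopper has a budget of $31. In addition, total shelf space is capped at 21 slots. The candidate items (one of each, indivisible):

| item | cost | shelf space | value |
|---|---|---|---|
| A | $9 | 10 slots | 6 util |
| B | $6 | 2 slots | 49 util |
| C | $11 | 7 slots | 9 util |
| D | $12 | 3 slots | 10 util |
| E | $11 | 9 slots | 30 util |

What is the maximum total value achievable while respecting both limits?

Feasible sets respecting both limits:
- B+D+E: cost 29, shelf space 14, value 89
- B+C+E: cost 28, shelf space 18, value 88
- A+B+E: cost 26, shelf space 21, value 85
Best: 89 util.

89 util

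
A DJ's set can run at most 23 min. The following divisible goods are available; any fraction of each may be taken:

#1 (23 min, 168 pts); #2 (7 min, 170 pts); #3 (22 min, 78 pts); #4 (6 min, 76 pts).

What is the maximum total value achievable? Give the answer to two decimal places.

Take in order of value per unit:
- #2 (170/7 per unit): all 7 → value 170, running total 170.00
- #4 (76/6 per unit): all 6 → value 76, running total 246.00
- #1 (168/23 per unit): 10 of 23 → value 10×168/23 = 73.0435, running total 319.04
Total 319.04.

319.04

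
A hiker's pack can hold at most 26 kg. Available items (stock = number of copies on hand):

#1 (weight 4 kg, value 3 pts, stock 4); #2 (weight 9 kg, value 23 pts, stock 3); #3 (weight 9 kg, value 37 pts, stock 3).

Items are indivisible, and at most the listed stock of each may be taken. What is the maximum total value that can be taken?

Best selections within weight 26 and stock limits:
- 2×#1 + 2×#3: weight 26, value 80
- 1×#1 + 2×#3: weight 22, value 77
Best: 80 pts.

80 pts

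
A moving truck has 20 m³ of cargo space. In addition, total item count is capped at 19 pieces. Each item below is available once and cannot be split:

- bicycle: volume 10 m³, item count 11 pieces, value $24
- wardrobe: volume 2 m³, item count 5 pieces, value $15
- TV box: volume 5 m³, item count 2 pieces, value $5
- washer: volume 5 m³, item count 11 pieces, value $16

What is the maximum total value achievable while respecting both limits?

Feasible sets respecting both limits:
- bicycle+wardrobe+TV box: volume 17, item count 18, value 44
- bicycle+wardrobe: volume 12, item count 16, value 39
- wardrobe+TV box+washer: volume 12, item count 18, value 36
Best: $44.

$44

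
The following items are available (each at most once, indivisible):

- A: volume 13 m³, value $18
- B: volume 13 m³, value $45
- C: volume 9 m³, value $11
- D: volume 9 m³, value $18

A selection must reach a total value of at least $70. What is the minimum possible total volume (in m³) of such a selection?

31

Subsets with value ≥ 70, sorted by total volume:
- B+C+D: volume 31, value 74
- A+B+D: volume 35, value 81
- A+B+C: volume 35, value 74
- A+B+C+D: volume 44, value 92
Minimum volume: 31 m³.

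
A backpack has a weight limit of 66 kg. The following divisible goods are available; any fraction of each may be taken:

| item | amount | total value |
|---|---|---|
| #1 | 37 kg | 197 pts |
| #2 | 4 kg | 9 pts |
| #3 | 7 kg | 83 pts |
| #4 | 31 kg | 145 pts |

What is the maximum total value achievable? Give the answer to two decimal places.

382.90

Take in order of value per unit:
- #3 (83/7 per unit): all 7 → value 83, running total 83.00
- #1 (197/37 per unit): all 37 → value 197, running total 280.00
- #4 (145/31 per unit): 22 of 31 → value 22×145/31 = 102.9032, running total 382.90
Total 382.90.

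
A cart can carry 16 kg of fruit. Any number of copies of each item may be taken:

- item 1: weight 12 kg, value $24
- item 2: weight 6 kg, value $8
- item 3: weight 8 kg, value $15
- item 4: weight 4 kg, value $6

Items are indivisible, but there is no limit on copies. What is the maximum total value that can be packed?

Best value-per-unit is item 1 at 24/12; filling with it alone gives 1×24 = 24.
Optimal mix: 1×item 1 + 1×item 4 → weight 16, value 30.

$30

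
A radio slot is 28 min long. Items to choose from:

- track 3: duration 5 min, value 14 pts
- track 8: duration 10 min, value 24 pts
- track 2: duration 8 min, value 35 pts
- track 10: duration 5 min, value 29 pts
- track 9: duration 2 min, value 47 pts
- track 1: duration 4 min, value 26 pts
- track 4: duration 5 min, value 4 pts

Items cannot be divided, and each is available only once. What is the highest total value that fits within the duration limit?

This is a 0/1 knapsack; check combinations near the capacity.
- track 3+track 2+track 10+track 9+track 1: duration 5+8+5+2+4=24, value 14+35+29+47+26=151
- track 2+track 10+track 9+track 1+track 4: duration 8+5+2+4+5=24, value 35+29+47+26+4=141
- track 3+track 8+track 10+track 9+track 1: duration 5+10+5+2+4=26, value 14+24+29+47+26=140
Best: 151 pts.

151 pts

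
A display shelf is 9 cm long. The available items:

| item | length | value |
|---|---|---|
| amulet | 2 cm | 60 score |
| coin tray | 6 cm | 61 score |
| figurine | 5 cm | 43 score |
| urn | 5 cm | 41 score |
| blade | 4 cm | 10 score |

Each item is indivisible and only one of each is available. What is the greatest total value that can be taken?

121 score

Check high-value combinations within 9 cm:
- amulet+coin tray: length 2+6=8, value 60+61=121
- amulet+figurine: length 2+5=7, value 60+43=103
- amulet+urn: length 2+5=7, value 60+41=101
- amulet+blade: length 2+4=6, value 60+10=70
- coin tray: length 6, value 61
Best: 121 score.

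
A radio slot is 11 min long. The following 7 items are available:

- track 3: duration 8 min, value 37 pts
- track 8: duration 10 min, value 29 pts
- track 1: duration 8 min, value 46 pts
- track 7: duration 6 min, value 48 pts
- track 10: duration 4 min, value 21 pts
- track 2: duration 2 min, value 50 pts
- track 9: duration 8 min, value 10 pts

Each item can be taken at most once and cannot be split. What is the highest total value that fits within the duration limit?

98 pts

Check high-value combinations within 11 min:
- track 7+track 2: duration 6+2=8, value 48+50=98
- track 1+track 2: duration 8+2=10, value 46+50=96
- track 3+track 2: duration 8+2=10, value 37+50=87
- track 10+track 2: duration 4+2=6, value 21+50=71
- track 7+track 10: duration 6+4=10, value 48+21=69
Best: 98 pts.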